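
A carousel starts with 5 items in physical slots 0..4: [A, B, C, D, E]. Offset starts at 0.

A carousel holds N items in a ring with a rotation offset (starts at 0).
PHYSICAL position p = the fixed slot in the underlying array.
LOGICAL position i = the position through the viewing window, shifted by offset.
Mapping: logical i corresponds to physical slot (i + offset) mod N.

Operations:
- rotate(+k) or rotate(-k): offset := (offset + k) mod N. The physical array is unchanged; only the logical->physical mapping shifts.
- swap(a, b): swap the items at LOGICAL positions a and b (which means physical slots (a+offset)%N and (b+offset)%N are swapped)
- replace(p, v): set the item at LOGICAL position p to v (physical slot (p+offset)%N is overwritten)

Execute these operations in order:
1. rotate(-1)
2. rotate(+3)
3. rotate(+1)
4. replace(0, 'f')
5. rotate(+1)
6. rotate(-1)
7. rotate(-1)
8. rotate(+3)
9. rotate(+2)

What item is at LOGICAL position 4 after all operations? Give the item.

After op 1 (rotate(-1)): offset=4, physical=[A,B,C,D,E], logical=[E,A,B,C,D]
After op 2 (rotate(+3)): offset=2, physical=[A,B,C,D,E], logical=[C,D,E,A,B]
After op 3 (rotate(+1)): offset=3, physical=[A,B,C,D,E], logical=[D,E,A,B,C]
After op 4 (replace(0, 'f')): offset=3, physical=[A,B,C,f,E], logical=[f,E,A,B,C]
After op 5 (rotate(+1)): offset=4, physical=[A,B,C,f,E], logical=[E,A,B,C,f]
After op 6 (rotate(-1)): offset=3, physical=[A,B,C,f,E], logical=[f,E,A,B,C]
After op 7 (rotate(-1)): offset=2, physical=[A,B,C,f,E], logical=[C,f,E,A,B]
After op 8 (rotate(+3)): offset=0, physical=[A,B,C,f,E], logical=[A,B,C,f,E]
After op 9 (rotate(+2)): offset=2, physical=[A,B,C,f,E], logical=[C,f,E,A,B]

Answer: B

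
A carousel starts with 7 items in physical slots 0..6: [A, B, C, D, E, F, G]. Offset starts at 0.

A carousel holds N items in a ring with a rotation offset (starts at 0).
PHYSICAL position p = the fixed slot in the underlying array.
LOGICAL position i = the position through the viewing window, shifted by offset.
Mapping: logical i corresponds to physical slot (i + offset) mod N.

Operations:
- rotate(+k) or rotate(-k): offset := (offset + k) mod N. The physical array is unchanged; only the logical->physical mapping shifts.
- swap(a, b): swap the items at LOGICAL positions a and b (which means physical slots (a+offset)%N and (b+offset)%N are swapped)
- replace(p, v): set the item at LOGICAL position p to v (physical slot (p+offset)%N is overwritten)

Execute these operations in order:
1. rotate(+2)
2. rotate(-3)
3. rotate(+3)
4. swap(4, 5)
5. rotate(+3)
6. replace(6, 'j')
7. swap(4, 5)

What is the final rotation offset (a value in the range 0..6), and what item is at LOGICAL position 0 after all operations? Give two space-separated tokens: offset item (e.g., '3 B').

Answer: 5 F

Derivation:
After op 1 (rotate(+2)): offset=2, physical=[A,B,C,D,E,F,G], logical=[C,D,E,F,G,A,B]
After op 2 (rotate(-3)): offset=6, physical=[A,B,C,D,E,F,G], logical=[G,A,B,C,D,E,F]
After op 3 (rotate(+3)): offset=2, physical=[A,B,C,D,E,F,G], logical=[C,D,E,F,G,A,B]
After op 4 (swap(4, 5)): offset=2, physical=[G,B,C,D,E,F,A], logical=[C,D,E,F,A,G,B]
After op 5 (rotate(+3)): offset=5, physical=[G,B,C,D,E,F,A], logical=[F,A,G,B,C,D,E]
After op 6 (replace(6, 'j')): offset=5, physical=[G,B,C,D,j,F,A], logical=[F,A,G,B,C,D,j]
After op 7 (swap(4, 5)): offset=5, physical=[G,B,D,C,j,F,A], logical=[F,A,G,B,D,C,j]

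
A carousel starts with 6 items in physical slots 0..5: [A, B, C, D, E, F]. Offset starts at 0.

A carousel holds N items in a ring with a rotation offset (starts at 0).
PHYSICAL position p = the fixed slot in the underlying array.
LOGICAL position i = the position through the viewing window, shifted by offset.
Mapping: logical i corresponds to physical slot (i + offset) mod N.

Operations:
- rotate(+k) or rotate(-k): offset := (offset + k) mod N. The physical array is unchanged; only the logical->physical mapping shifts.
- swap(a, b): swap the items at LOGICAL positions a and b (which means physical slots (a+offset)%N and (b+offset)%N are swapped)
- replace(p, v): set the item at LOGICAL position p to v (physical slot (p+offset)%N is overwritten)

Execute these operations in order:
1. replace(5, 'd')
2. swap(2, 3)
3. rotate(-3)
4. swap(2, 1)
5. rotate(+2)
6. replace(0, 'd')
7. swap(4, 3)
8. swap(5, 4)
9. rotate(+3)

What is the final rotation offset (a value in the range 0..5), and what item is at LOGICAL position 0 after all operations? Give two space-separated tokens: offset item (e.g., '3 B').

After op 1 (replace(5, 'd')): offset=0, physical=[A,B,C,D,E,d], logical=[A,B,C,D,E,d]
After op 2 (swap(2, 3)): offset=0, physical=[A,B,D,C,E,d], logical=[A,B,D,C,E,d]
After op 3 (rotate(-3)): offset=3, physical=[A,B,D,C,E,d], logical=[C,E,d,A,B,D]
After op 4 (swap(2, 1)): offset=3, physical=[A,B,D,C,d,E], logical=[C,d,E,A,B,D]
After op 5 (rotate(+2)): offset=5, physical=[A,B,D,C,d,E], logical=[E,A,B,D,C,d]
After op 6 (replace(0, 'd')): offset=5, physical=[A,B,D,C,d,d], logical=[d,A,B,D,C,d]
After op 7 (swap(4, 3)): offset=5, physical=[A,B,C,D,d,d], logical=[d,A,B,C,D,d]
After op 8 (swap(5, 4)): offset=5, physical=[A,B,C,d,D,d], logical=[d,A,B,C,d,D]
After op 9 (rotate(+3)): offset=2, physical=[A,B,C,d,D,d], logical=[C,d,D,d,A,B]

Answer: 2 C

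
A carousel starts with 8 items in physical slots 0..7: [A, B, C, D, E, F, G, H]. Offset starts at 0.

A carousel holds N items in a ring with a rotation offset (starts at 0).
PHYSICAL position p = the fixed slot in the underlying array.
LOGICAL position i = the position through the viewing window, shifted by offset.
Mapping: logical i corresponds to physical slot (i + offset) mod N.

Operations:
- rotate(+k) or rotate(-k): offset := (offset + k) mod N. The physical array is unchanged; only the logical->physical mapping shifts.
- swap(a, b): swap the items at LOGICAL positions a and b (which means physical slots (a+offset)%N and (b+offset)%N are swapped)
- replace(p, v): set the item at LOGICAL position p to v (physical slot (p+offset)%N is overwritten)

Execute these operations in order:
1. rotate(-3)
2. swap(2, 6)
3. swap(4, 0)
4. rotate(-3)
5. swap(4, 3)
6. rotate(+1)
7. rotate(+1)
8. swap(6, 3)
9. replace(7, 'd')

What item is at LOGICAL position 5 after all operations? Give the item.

Answer: F

Derivation:
After op 1 (rotate(-3)): offset=5, physical=[A,B,C,D,E,F,G,H], logical=[F,G,H,A,B,C,D,E]
After op 2 (swap(2, 6)): offset=5, physical=[A,B,C,H,E,F,G,D], logical=[F,G,D,A,B,C,H,E]
After op 3 (swap(4, 0)): offset=5, physical=[A,F,C,H,E,B,G,D], logical=[B,G,D,A,F,C,H,E]
After op 4 (rotate(-3)): offset=2, physical=[A,F,C,H,E,B,G,D], logical=[C,H,E,B,G,D,A,F]
After op 5 (swap(4, 3)): offset=2, physical=[A,F,C,H,E,G,B,D], logical=[C,H,E,G,B,D,A,F]
After op 6 (rotate(+1)): offset=3, physical=[A,F,C,H,E,G,B,D], logical=[H,E,G,B,D,A,F,C]
After op 7 (rotate(+1)): offset=4, physical=[A,F,C,H,E,G,B,D], logical=[E,G,B,D,A,F,C,H]
After op 8 (swap(6, 3)): offset=4, physical=[A,F,D,H,E,G,B,C], logical=[E,G,B,C,A,F,D,H]
After op 9 (replace(7, 'd')): offset=4, physical=[A,F,D,d,E,G,B,C], logical=[E,G,B,C,A,F,D,d]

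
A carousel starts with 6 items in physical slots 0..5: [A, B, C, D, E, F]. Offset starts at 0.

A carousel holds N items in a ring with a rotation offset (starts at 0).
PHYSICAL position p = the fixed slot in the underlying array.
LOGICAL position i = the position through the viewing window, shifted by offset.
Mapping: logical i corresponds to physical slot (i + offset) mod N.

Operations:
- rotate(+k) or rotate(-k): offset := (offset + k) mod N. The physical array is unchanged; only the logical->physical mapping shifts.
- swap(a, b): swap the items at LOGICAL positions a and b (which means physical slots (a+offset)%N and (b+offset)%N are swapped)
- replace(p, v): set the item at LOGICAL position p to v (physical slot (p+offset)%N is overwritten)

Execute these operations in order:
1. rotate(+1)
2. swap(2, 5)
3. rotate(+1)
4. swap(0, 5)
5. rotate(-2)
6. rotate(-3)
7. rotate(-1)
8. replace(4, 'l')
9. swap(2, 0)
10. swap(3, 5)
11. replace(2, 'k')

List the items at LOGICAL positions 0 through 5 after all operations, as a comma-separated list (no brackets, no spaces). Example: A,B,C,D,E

Answer: E,A,k,C,l,F

Derivation:
After op 1 (rotate(+1)): offset=1, physical=[A,B,C,D,E,F], logical=[B,C,D,E,F,A]
After op 2 (swap(2, 5)): offset=1, physical=[D,B,C,A,E,F], logical=[B,C,A,E,F,D]
After op 3 (rotate(+1)): offset=2, physical=[D,B,C,A,E,F], logical=[C,A,E,F,D,B]
After op 4 (swap(0, 5)): offset=2, physical=[D,C,B,A,E,F], logical=[B,A,E,F,D,C]
After op 5 (rotate(-2)): offset=0, physical=[D,C,B,A,E,F], logical=[D,C,B,A,E,F]
After op 6 (rotate(-3)): offset=3, physical=[D,C,B,A,E,F], logical=[A,E,F,D,C,B]
After op 7 (rotate(-1)): offset=2, physical=[D,C,B,A,E,F], logical=[B,A,E,F,D,C]
After op 8 (replace(4, 'l')): offset=2, physical=[l,C,B,A,E,F], logical=[B,A,E,F,l,C]
After op 9 (swap(2, 0)): offset=2, physical=[l,C,E,A,B,F], logical=[E,A,B,F,l,C]
After op 10 (swap(3, 5)): offset=2, physical=[l,F,E,A,B,C], logical=[E,A,B,C,l,F]
After op 11 (replace(2, 'k')): offset=2, physical=[l,F,E,A,k,C], logical=[E,A,k,C,l,F]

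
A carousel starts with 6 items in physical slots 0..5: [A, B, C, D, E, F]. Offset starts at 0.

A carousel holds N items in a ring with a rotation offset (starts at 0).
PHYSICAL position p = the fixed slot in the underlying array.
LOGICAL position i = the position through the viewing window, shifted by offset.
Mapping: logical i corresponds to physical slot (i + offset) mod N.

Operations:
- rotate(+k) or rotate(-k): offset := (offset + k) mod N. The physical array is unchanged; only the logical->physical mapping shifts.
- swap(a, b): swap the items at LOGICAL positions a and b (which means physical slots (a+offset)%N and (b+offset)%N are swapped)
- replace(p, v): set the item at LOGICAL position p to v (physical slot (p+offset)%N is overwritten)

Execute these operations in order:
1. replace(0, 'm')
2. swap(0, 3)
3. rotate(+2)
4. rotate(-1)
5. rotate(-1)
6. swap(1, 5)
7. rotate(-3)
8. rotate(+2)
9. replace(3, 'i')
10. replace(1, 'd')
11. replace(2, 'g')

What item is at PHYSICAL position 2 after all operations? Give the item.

After op 1 (replace(0, 'm')): offset=0, physical=[m,B,C,D,E,F], logical=[m,B,C,D,E,F]
After op 2 (swap(0, 3)): offset=0, physical=[D,B,C,m,E,F], logical=[D,B,C,m,E,F]
After op 3 (rotate(+2)): offset=2, physical=[D,B,C,m,E,F], logical=[C,m,E,F,D,B]
After op 4 (rotate(-1)): offset=1, physical=[D,B,C,m,E,F], logical=[B,C,m,E,F,D]
After op 5 (rotate(-1)): offset=0, physical=[D,B,C,m,E,F], logical=[D,B,C,m,E,F]
After op 6 (swap(1, 5)): offset=0, physical=[D,F,C,m,E,B], logical=[D,F,C,m,E,B]
After op 7 (rotate(-3)): offset=3, physical=[D,F,C,m,E,B], logical=[m,E,B,D,F,C]
After op 8 (rotate(+2)): offset=5, physical=[D,F,C,m,E,B], logical=[B,D,F,C,m,E]
After op 9 (replace(3, 'i')): offset=5, physical=[D,F,i,m,E,B], logical=[B,D,F,i,m,E]
After op 10 (replace(1, 'd')): offset=5, physical=[d,F,i,m,E,B], logical=[B,d,F,i,m,E]
After op 11 (replace(2, 'g')): offset=5, physical=[d,g,i,m,E,B], logical=[B,d,g,i,m,E]

Answer: i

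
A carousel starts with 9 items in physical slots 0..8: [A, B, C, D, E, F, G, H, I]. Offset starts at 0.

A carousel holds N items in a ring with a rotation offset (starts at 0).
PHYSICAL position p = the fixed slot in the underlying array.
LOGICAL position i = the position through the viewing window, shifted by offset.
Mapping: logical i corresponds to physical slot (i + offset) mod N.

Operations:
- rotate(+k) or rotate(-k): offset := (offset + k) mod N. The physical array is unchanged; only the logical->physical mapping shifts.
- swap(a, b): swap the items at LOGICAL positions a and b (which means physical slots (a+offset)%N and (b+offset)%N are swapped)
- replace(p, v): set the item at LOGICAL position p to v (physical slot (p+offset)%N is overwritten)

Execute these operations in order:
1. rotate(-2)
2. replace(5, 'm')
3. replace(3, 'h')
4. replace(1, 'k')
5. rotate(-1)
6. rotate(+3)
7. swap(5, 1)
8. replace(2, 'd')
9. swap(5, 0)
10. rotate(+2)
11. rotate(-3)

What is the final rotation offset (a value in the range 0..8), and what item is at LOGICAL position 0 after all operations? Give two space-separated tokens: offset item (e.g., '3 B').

Answer: 8 k

Derivation:
After op 1 (rotate(-2)): offset=7, physical=[A,B,C,D,E,F,G,H,I], logical=[H,I,A,B,C,D,E,F,G]
After op 2 (replace(5, 'm')): offset=7, physical=[A,B,C,m,E,F,G,H,I], logical=[H,I,A,B,C,m,E,F,G]
After op 3 (replace(3, 'h')): offset=7, physical=[A,h,C,m,E,F,G,H,I], logical=[H,I,A,h,C,m,E,F,G]
After op 4 (replace(1, 'k')): offset=7, physical=[A,h,C,m,E,F,G,H,k], logical=[H,k,A,h,C,m,E,F,G]
After op 5 (rotate(-1)): offset=6, physical=[A,h,C,m,E,F,G,H,k], logical=[G,H,k,A,h,C,m,E,F]
After op 6 (rotate(+3)): offset=0, physical=[A,h,C,m,E,F,G,H,k], logical=[A,h,C,m,E,F,G,H,k]
After op 7 (swap(5, 1)): offset=0, physical=[A,F,C,m,E,h,G,H,k], logical=[A,F,C,m,E,h,G,H,k]
After op 8 (replace(2, 'd')): offset=0, physical=[A,F,d,m,E,h,G,H,k], logical=[A,F,d,m,E,h,G,H,k]
After op 9 (swap(5, 0)): offset=0, physical=[h,F,d,m,E,A,G,H,k], logical=[h,F,d,m,E,A,G,H,k]
After op 10 (rotate(+2)): offset=2, physical=[h,F,d,m,E,A,G,H,k], logical=[d,m,E,A,G,H,k,h,F]
After op 11 (rotate(-3)): offset=8, physical=[h,F,d,m,E,A,G,H,k], logical=[k,h,F,d,m,E,A,G,H]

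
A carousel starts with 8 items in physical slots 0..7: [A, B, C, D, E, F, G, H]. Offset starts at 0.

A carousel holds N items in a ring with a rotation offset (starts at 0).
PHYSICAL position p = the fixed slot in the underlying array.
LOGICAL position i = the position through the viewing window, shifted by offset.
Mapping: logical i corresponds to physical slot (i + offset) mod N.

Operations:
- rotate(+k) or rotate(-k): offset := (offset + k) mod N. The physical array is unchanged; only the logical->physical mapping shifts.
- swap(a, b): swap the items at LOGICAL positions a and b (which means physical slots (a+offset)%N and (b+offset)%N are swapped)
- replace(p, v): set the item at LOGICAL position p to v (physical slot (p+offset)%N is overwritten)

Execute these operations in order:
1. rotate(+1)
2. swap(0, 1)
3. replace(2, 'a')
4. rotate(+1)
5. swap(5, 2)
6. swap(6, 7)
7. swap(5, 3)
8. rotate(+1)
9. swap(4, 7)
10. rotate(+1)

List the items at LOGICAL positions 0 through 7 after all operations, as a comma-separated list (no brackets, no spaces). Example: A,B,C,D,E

Answer: H,E,G,B,C,A,F,a

Derivation:
After op 1 (rotate(+1)): offset=1, physical=[A,B,C,D,E,F,G,H], logical=[B,C,D,E,F,G,H,A]
After op 2 (swap(0, 1)): offset=1, physical=[A,C,B,D,E,F,G,H], logical=[C,B,D,E,F,G,H,A]
After op 3 (replace(2, 'a')): offset=1, physical=[A,C,B,a,E,F,G,H], logical=[C,B,a,E,F,G,H,A]
After op 4 (rotate(+1)): offset=2, physical=[A,C,B,a,E,F,G,H], logical=[B,a,E,F,G,H,A,C]
After op 5 (swap(5, 2)): offset=2, physical=[A,C,B,a,H,F,G,E], logical=[B,a,H,F,G,E,A,C]
After op 6 (swap(6, 7)): offset=2, physical=[C,A,B,a,H,F,G,E], logical=[B,a,H,F,G,E,C,A]
After op 7 (swap(5, 3)): offset=2, physical=[C,A,B,a,H,E,G,F], logical=[B,a,H,E,G,F,C,A]
After op 8 (rotate(+1)): offset=3, physical=[C,A,B,a,H,E,G,F], logical=[a,H,E,G,F,C,A,B]
After op 9 (swap(4, 7)): offset=3, physical=[C,A,F,a,H,E,G,B], logical=[a,H,E,G,B,C,A,F]
After op 10 (rotate(+1)): offset=4, physical=[C,A,F,a,H,E,G,B], logical=[H,E,G,B,C,A,F,a]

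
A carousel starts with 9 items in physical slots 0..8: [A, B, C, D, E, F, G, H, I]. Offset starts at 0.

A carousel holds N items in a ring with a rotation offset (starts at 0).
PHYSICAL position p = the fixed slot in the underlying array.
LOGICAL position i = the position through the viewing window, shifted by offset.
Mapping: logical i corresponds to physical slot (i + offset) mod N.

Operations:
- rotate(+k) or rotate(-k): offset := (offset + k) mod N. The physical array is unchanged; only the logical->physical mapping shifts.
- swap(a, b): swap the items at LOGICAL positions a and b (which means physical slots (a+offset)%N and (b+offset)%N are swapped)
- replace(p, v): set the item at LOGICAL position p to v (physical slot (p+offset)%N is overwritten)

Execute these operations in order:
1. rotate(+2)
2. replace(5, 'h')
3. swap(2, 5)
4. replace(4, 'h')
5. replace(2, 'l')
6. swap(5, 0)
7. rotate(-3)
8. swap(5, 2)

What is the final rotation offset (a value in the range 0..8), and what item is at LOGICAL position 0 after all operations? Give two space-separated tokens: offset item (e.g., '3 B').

Answer: 8 I

Derivation:
After op 1 (rotate(+2)): offset=2, physical=[A,B,C,D,E,F,G,H,I], logical=[C,D,E,F,G,H,I,A,B]
After op 2 (replace(5, 'h')): offset=2, physical=[A,B,C,D,E,F,G,h,I], logical=[C,D,E,F,G,h,I,A,B]
After op 3 (swap(2, 5)): offset=2, physical=[A,B,C,D,h,F,G,E,I], logical=[C,D,h,F,G,E,I,A,B]
After op 4 (replace(4, 'h')): offset=2, physical=[A,B,C,D,h,F,h,E,I], logical=[C,D,h,F,h,E,I,A,B]
After op 5 (replace(2, 'l')): offset=2, physical=[A,B,C,D,l,F,h,E,I], logical=[C,D,l,F,h,E,I,A,B]
After op 6 (swap(5, 0)): offset=2, physical=[A,B,E,D,l,F,h,C,I], logical=[E,D,l,F,h,C,I,A,B]
After op 7 (rotate(-3)): offset=8, physical=[A,B,E,D,l,F,h,C,I], logical=[I,A,B,E,D,l,F,h,C]
After op 8 (swap(5, 2)): offset=8, physical=[A,l,E,D,B,F,h,C,I], logical=[I,A,l,E,D,B,F,h,C]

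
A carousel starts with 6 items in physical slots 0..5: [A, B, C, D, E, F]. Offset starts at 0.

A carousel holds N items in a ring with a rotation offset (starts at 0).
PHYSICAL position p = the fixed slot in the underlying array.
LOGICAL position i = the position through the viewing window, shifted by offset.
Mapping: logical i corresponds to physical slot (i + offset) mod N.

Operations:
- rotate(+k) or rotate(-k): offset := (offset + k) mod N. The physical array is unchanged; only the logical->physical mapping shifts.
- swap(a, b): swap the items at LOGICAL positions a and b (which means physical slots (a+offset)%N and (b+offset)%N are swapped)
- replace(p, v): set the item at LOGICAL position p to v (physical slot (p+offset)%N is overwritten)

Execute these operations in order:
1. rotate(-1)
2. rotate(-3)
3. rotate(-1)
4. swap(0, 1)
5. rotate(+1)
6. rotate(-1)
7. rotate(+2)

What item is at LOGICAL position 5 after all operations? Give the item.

Answer: B

Derivation:
After op 1 (rotate(-1)): offset=5, physical=[A,B,C,D,E,F], logical=[F,A,B,C,D,E]
After op 2 (rotate(-3)): offset=2, physical=[A,B,C,D,E,F], logical=[C,D,E,F,A,B]
After op 3 (rotate(-1)): offset=1, physical=[A,B,C,D,E,F], logical=[B,C,D,E,F,A]
After op 4 (swap(0, 1)): offset=1, physical=[A,C,B,D,E,F], logical=[C,B,D,E,F,A]
After op 5 (rotate(+1)): offset=2, physical=[A,C,B,D,E,F], logical=[B,D,E,F,A,C]
After op 6 (rotate(-1)): offset=1, physical=[A,C,B,D,E,F], logical=[C,B,D,E,F,A]
After op 7 (rotate(+2)): offset=3, physical=[A,C,B,D,E,F], logical=[D,E,F,A,C,B]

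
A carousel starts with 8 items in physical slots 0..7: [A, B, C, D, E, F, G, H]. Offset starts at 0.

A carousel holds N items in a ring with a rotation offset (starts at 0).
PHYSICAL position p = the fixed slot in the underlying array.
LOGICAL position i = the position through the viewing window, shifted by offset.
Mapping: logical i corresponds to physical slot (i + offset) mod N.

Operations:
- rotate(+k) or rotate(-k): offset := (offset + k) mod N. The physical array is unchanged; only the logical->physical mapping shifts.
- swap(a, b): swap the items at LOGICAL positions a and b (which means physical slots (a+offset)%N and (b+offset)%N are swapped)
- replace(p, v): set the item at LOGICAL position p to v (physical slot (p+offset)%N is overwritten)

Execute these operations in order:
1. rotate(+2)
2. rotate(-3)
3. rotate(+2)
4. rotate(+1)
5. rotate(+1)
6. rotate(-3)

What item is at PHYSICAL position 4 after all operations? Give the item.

After op 1 (rotate(+2)): offset=2, physical=[A,B,C,D,E,F,G,H], logical=[C,D,E,F,G,H,A,B]
After op 2 (rotate(-3)): offset=7, physical=[A,B,C,D,E,F,G,H], logical=[H,A,B,C,D,E,F,G]
After op 3 (rotate(+2)): offset=1, physical=[A,B,C,D,E,F,G,H], logical=[B,C,D,E,F,G,H,A]
After op 4 (rotate(+1)): offset=2, physical=[A,B,C,D,E,F,G,H], logical=[C,D,E,F,G,H,A,B]
After op 5 (rotate(+1)): offset=3, physical=[A,B,C,D,E,F,G,H], logical=[D,E,F,G,H,A,B,C]
After op 6 (rotate(-3)): offset=0, physical=[A,B,C,D,E,F,G,H], logical=[A,B,C,D,E,F,G,H]

Answer: E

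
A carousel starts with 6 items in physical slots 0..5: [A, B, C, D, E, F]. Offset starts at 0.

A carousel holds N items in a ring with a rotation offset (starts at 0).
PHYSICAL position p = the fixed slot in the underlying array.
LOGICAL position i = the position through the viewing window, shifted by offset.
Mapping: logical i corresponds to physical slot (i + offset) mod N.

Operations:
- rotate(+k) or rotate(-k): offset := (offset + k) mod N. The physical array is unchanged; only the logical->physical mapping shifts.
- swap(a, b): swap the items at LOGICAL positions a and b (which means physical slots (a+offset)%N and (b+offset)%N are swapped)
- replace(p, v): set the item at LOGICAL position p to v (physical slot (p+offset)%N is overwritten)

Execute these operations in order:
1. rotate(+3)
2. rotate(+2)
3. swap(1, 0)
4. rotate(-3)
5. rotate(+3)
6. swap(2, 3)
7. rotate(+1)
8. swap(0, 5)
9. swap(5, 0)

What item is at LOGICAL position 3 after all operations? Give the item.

After op 1 (rotate(+3)): offset=3, physical=[A,B,C,D,E,F], logical=[D,E,F,A,B,C]
After op 2 (rotate(+2)): offset=5, physical=[A,B,C,D,E,F], logical=[F,A,B,C,D,E]
After op 3 (swap(1, 0)): offset=5, physical=[F,B,C,D,E,A], logical=[A,F,B,C,D,E]
After op 4 (rotate(-3)): offset=2, physical=[F,B,C,D,E,A], logical=[C,D,E,A,F,B]
After op 5 (rotate(+3)): offset=5, physical=[F,B,C,D,E,A], logical=[A,F,B,C,D,E]
After op 6 (swap(2, 3)): offset=5, physical=[F,C,B,D,E,A], logical=[A,F,C,B,D,E]
After op 7 (rotate(+1)): offset=0, physical=[F,C,B,D,E,A], logical=[F,C,B,D,E,A]
After op 8 (swap(0, 5)): offset=0, physical=[A,C,B,D,E,F], logical=[A,C,B,D,E,F]
After op 9 (swap(5, 0)): offset=0, physical=[F,C,B,D,E,A], logical=[F,C,B,D,E,A]

Answer: D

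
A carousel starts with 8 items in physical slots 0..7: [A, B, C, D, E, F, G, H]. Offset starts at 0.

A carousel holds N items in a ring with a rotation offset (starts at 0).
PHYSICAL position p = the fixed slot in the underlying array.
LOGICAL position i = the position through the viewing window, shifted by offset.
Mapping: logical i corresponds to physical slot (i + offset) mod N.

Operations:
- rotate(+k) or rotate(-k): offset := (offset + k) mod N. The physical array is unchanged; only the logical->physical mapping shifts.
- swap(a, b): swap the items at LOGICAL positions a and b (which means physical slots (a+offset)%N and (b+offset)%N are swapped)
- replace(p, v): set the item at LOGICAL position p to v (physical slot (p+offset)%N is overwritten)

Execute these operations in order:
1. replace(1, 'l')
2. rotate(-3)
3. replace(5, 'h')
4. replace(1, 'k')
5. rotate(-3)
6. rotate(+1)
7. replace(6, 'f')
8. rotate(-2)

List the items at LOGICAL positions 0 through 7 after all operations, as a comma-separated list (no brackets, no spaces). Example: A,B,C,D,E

Answer: f,h,D,E,F,k,H,A

Derivation:
After op 1 (replace(1, 'l')): offset=0, physical=[A,l,C,D,E,F,G,H], logical=[A,l,C,D,E,F,G,H]
After op 2 (rotate(-3)): offset=5, physical=[A,l,C,D,E,F,G,H], logical=[F,G,H,A,l,C,D,E]
After op 3 (replace(5, 'h')): offset=5, physical=[A,l,h,D,E,F,G,H], logical=[F,G,H,A,l,h,D,E]
After op 4 (replace(1, 'k')): offset=5, physical=[A,l,h,D,E,F,k,H], logical=[F,k,H,A,l,h,D,E]
After op 5 (rotate(-3)): offset=2, physical=[A,l,h,D,E,F,k,H], logical=[h,D,E,F,k,H,A,l]
After op 6 (rotate(+1)): offset=3, physical=[A,l,h,D,E,F,k,H], logical=[D,E,F,k,H,A,l,h]
After op 7 (replace(6, 'f')): offset=3, physical=[A,f,h,D,E,F,k,H], logical=[D,E,F,k,H,A,f,h]
After op 8 (rotate(-2)): offset=1, physical=[A,f,h,D,E,F,k,H], logical=[f,h,D,E,F,k,H,A]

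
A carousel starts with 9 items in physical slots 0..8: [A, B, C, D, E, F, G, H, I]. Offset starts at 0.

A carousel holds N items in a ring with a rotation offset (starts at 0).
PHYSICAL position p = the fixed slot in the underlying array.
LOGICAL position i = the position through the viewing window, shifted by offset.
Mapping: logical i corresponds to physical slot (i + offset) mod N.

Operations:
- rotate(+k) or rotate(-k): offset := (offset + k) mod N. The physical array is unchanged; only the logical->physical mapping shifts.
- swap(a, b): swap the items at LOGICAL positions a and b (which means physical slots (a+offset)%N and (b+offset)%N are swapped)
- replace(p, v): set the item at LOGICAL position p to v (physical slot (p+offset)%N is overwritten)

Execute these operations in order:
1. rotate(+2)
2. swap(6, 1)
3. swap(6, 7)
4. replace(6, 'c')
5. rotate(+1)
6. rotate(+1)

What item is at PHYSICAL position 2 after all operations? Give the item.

Answer: C

Derivation:
After op 1 (rotate(+2)): offset=2, physical=[A,B,C,D,E,F,G,H,I], logical=[C,D,E,F,G,H,I,A,B]
After op 2 (swap(6, 1)): offset=2, physical=[A,B,C,I,E,F,G,H,D], logical=[C,I,E,F,G,H,D,A,B]
After op 3 (swap(6, 7)): offset=2, physical=[D,B,C,I,E,F,G,H,A], logical=[C,I,E,F,G,H,A,D,B]
After op 4 (replace(6, 'c')): offset=2, physical=[D,B,C,I,E,F,G,H,c], logical=[C,I,E,F,G,H,c,D,B]
After op 5 (rotate(+1)): offset=3, physical=[D,B,C,I,E,F,G,H,c], logical=[I,E,F,G,H,c,D,B,C]
After op 6 (rotate(+1)): offset=4, physical=[D,B,C,I,E,F,G,H,c], logical=[E,F,G,H,c,D,B,C,I]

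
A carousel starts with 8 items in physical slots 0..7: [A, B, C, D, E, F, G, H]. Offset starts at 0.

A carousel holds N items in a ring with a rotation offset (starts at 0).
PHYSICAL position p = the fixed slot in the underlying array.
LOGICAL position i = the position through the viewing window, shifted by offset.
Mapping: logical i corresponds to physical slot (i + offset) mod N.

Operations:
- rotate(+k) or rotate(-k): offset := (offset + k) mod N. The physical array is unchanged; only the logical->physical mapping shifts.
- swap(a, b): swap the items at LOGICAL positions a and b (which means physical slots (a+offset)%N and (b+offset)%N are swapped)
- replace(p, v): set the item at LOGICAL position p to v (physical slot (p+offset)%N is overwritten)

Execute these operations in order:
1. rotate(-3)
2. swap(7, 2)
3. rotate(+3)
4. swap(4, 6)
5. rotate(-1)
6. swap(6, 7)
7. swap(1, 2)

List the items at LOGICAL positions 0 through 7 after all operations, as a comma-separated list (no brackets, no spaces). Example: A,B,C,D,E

After op 1 (rotate(-3)): offset=5, physical=[A,B,C,D,E,F,G,H], logical=[F,G,H,A,B,C,D,E]
After op 2 (swap(7, 2)): offset=5, physical=[A,B,C,D,H,F,G,E], logical=[F,G,E,A,B,C,D,H]
After op 3 (rotate(+3)): offset=0, physical=[A,B,C,D,H,F,G,E], logical=[A,B,C,D,H,F,G,E]
After op 4 (swap(4, 6)): offset=0, physical=[A,B,C,D,G,F,H,E], logical=[A,B,C,D,G,F,H,E]
After op 5 (rotate(-1)): offset=7, physical=[A,B,C,D,G,F,H,E], logical=[E,A,B,C,D,G,F,H]
After op 6 (swap(6, 7)): offset=7, physical=[A,B,C,D,G,H,F,E], logical=[E,A,B,C,D,G,H,F]
After op 7 (swap(1, 2)): offset=7, physical=[B,A,C,D,G,H,F,E], logical=[E,B,A,C,D,G,H,F]

Answer: E,B,A,C,D,G,H,F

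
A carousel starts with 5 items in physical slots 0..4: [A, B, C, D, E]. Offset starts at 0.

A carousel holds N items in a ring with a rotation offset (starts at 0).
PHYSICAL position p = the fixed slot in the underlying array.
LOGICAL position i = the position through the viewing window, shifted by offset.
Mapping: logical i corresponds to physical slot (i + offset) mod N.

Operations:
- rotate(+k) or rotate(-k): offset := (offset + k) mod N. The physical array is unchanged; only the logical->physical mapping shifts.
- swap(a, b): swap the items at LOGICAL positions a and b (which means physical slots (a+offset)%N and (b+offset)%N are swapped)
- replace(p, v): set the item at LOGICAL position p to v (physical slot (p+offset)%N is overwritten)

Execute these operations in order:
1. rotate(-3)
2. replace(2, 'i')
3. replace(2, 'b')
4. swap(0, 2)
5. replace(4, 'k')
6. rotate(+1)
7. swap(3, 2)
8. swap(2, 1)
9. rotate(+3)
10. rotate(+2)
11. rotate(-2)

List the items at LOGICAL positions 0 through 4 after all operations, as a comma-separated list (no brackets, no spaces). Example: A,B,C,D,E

Answer: A,b,D,k,C

Derivation:
After op 1 (rotate(-3)): offset=2, physical=[A,B,C,D,E], logical=[C,D,E,A,B]
After op 2 (replace(2, 'i')): offset=2, physical=[A,B,C,D,i], logical=[C,D,i,A,B]
After op 3 (replace(2, 'b')): offset=2, physical=[A,B,C,D,b], logical=[C,D,b,A,B]
After op 4 (swap(0, 2)): offset=2, physical=[A,B,b,D,C], logical=[b,D,C,A,B]
After op 5 (replace(4, 'k')): offset=2, physical=[A,k,b,D,C], logical=[b,D,C,A,k]
After op 6 (rotate(+1)): offset=3, physical=[A,k,b,D,C], logical=[D,C,A,k,b]
After op 7 (swap(3, 2)): offset=3, physical=[k,A,b,D,C], logical=[D,C,k,A,b]
After op 8 (swap(2, 1)): offset=3, physical=[C,A,b,D,k], logical=[D,k,C,A,b]
After op 9 (rotate(+3)): offset=1, physical=[C,A,b,D,k], logical=[A,b,D,k,C]
After op 10 (rotate(+2)): offset=3, physical=[C,A,b,D,k], logical=[D,k,C,A,b]
After op 11 (rotate(-2)): offset=1, physical=[C,A,b,D,k], logical=[A,b,D,k,C]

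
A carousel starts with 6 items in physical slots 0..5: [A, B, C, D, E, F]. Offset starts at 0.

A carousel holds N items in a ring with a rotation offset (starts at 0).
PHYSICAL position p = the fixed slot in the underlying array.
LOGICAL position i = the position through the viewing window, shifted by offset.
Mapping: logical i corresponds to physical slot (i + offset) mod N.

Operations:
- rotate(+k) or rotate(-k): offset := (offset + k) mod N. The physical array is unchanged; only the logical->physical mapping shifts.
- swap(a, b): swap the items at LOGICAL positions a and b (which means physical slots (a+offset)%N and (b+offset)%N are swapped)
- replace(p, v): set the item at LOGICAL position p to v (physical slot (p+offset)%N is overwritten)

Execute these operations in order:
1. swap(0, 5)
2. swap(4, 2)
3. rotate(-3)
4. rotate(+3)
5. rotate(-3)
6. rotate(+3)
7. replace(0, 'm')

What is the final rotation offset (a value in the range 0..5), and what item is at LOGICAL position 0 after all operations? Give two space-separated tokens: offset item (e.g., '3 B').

After op 1 (swap(0, 5)): offset=0, physical=[F,B,C,D,E,A], logical=[F,B,C,D,E,A]
After op 2 (swap(4, 2)): offset=0, physical=[F,B,E,D,C,A], logical=[F,B,E,D,C,A]
After op 3 (rotate(-3)): offset=3, physical=[F,B,E,D,C,A], logical=[D,C,A,F,B,E]
After op 4 (rotate(+3)): offset=0, physical=[F,B,E,D,C,A], logical=[F,B,E,D,C,A]
After op 5 (rotate(-3)): offset=3, physical=[F,B,E,D,C,A], logical=[D,C,A,F,B,E]
After op 6 (rotate(+3)): offset=0, physical=[F,B,E,D,C,A], logical=[F,B,E,D,C,A]
After op 7 (replace(0, 'm')): offset=0, physical=[m,B,E,D,C,A], logical=[m,B,E,D,C,A]

Answer: 0 m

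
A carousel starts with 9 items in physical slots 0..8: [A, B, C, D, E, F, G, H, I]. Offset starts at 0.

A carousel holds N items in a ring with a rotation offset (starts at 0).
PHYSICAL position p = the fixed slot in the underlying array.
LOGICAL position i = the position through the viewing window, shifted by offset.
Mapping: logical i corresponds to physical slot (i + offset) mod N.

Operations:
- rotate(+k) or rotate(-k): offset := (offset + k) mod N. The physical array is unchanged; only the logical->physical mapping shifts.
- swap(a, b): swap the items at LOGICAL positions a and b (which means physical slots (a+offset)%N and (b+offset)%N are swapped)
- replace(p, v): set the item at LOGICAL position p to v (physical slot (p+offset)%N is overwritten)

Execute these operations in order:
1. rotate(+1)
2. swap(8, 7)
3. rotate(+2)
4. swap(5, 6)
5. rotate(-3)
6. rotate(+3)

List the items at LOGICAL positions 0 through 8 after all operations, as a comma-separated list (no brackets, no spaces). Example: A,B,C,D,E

After op 1 (rotate(+1)): offset=1, physical=[A,B,C,D,E,F,G,H,I], logical=[B,C,D,E,F,G,H,I,A]
After op 2 (swap(8, 7)): offset=1, physical=[I,B,C,D,E,F,G,H,A], logical=[B,C,D,E,F,G,H,A,I]
After op 3 (rotate(+2)): offset=3, physical=[I,B,C,D,E,F,G,H,A], logical=[D,E,F,G,H,A,I,B,C]
After op 4 (swap(5, 6)): offset=3, physical=[A,B,C,D,E,F,G,H,I], logical=[D,E,F,G,H,I,A,B,C]
After op 5 (rotate(-3)): offset=0, physical=[A,B,C,D,E,F,G,H,I], logical=[A,B,C,D,E,F,G,H,I]
After op 6 (rotate(+3)): offset=3, physical=[A,B,C,D,E,F,G,H,I], logical=[D,E,F,G,H,I,A,B,C]

Answer: D,E,F,G,H,I,A,B,C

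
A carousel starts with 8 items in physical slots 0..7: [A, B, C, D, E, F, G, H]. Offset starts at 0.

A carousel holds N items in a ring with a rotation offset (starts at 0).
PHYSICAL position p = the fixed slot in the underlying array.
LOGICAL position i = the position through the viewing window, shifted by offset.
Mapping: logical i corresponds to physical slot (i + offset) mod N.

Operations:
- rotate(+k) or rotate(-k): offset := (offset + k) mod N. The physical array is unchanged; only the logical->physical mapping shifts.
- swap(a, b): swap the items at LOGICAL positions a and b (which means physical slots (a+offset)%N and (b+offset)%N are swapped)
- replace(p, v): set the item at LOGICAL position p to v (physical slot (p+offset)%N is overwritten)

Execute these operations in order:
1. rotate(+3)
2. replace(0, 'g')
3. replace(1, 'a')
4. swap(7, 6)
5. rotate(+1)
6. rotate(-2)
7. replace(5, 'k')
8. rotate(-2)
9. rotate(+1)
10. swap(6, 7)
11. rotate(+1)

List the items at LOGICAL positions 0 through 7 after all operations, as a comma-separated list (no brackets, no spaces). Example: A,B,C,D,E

After op 1 (rotate(+3)): offset=3, physical=[A,B,C,D,E,F,G,H], logical=[D,E,F,G,H,A,B,C]
After op 2 (replace(0, 'g')): offset=3, physical=[A,B,C,g,E,F,G,H], logical=[g,E,F,G,H,A,B,C]
After op 3 (replace(1, 'a')): offset=3, physical=[A,B,C,g,a,F,G,H], logical=[g,a,F,G,H,A,B,C]
After op 4 (swap(7, 6)): offset=3, physical=[A,C,B,g,a,F,G,H], logical=[g,a,F,G,H,A,C,B]
After op 5 (rotate(+1)): offset=4, physical=[A,C,B,g,a,F,G,H], logical=[a,F,G,H,A,C,B,g]
After op 6 (rotate(-2)): offset=2, physical=[A,C,B,g,a,F,G,H], logical=[B,g,a,F,G,H,A,C]
After op 7 (replace(5, 'k')): offset=2, physical=[A,C,B,g,a,F,G,k], logical=[B,g,a,F,G,k,A,C]
After op 8 (rotate(-2)): offset=0, physical=[A,C,B,g,a,F,G,k], logical=[A,C,B,g,a,F,G,k]
After op 9 (rotate(+1)): offset=1, physical=[A,C,B,g,a,F,G,k], logical=[C,B,g,a,F,G,k,A]
After op 10 (swap(6, 7)): offset=1, physical=[k,C,B,g,a,F,G,A], logical=[C,B,g,a,F,G,A,k]
After op 11 (rotate(+1)): offset=2, physical=[k,C,B,g,a,F,G,A], logical=[B,g,a,F,G,A,k,C]

Answer: B,g,a,F,G,A,k,C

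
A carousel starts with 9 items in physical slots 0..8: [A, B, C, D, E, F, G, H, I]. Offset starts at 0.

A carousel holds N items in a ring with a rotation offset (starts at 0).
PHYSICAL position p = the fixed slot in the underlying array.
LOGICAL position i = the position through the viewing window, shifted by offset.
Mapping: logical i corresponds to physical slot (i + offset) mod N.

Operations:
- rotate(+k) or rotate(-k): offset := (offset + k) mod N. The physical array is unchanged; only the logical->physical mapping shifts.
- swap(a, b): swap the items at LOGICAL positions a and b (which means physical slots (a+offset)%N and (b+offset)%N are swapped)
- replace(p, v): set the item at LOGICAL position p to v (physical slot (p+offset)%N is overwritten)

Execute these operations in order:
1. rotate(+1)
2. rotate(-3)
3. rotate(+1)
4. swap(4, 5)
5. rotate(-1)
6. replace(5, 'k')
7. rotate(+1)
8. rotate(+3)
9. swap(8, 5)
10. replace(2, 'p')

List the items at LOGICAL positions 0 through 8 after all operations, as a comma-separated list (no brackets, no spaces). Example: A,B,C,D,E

After op 1 (rotate(+1)): offset=1, physical=[A,B,C,D,E,F,G,H,I], logical=[B,C,D,E,F,G,H,I,A]
After op 2 (rotate(-3)): offset=7, physical=[A,B,C,D,E,F,G,H,I], logical=[H,I,A,B,C,D,E,F,G]
After op 3 (rotate(+1)): offset=8, physical=[A,B,C,D,E,F,G,H,I], logical=[I,A,B,C,D,E,F,G,H]
After op 4 (swap(4, 5)): offset=8, physical=[A,B,C,E,D,F,G,H,I], logical=[I,A,B,C,E,D,F,G,H]
After op 5 (rotate(-1)): offset=7, physical=[A,B,C,E,D,F,G,H,I], logical=[H,I,A,B,C,E,D,F,G]
After op 6 (replace(5, 'k')): offset=7, physical=[A,B,C,k,D,F,G,H,I], logical=[H,I,A,B,C,k,D,F,G]
After op 7 (rotate(+1)): offset=8, physical=[A,B,C,k,D,F,G,H,I], logical=[I,A,B,C,k,D,F,G,H]
After op 8 (rotate(+3)): offset=2, physical=[A,B,C,k,D,F,G,H,I], logical=[C,k,D,F,G,H,I,A,B]
After op 9 (swap(8, 5)): offset=2, physical=[A,H,C,k,D,F,G,B,I], logical=[C,k,D,F,G,B,I,A,H]
After op 10 (replace(2, 'p')): offset=2, physical=[A,H,C,k,p,F,G,B,I], logical=[C,k,p,F,G,B,I,A,H]

Answer: C,k,p,F,G,B,I,A,H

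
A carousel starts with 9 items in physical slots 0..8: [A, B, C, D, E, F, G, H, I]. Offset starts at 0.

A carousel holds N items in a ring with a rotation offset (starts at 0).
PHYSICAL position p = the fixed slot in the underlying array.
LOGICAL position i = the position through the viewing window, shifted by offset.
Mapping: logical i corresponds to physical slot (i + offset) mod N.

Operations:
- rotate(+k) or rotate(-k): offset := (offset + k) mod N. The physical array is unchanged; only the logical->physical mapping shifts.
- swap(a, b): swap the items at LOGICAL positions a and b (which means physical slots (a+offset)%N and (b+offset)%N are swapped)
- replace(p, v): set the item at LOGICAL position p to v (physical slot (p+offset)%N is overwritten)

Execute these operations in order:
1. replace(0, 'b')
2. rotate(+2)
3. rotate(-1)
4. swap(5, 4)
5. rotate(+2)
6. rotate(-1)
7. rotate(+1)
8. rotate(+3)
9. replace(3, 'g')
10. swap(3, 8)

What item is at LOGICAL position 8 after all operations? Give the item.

After op 1 (replace(0, 'b')): offset=0, physical=[b,B,C,D,E,F,G,H,I], logical=[b,B,C,D,E,F,G,H,I]
After op 2 (rotate(+2)): offset=2, physical=[b,B,C,D,E,F,G,H,I], logical=[C,D,E,F,G,H,I,b,B]
After op 3 (rotate(-1)): offset=1, physical=[b,B,C,D,E,F,G,H,I], logical=[B,C,D,E,F,G,H,I,b]
After op 4 (swap(5, 4)): offset=1, physical=[b,B,C,D,E,G,F,H,I], logical=[B,C,D,E,G,F,H,I,b]
After op 5 (rotate(+2)): offset=3, physical=[b,B,C,D,E,G,F,H,I], logical=[D,E,G,F,H,I,b,B,C]
After op 6 (rotate(-1)): offset=2, physical=[b,B,C,D,E,G,F,H,I], logical=[C,D,E,G,F,H,I,b,B]
After op 7 (rotate(+1)): offset=3, physical=[b,B,C,D,E,G,F,H,I], logical=[D,E,G,F,H,I,b,B,C]
After op 8 (rotate(+3)): offset=6, physical=[b,B,C,D,E,G,F,H,I], logical=[F,H,I,b,B,C,D,E,G]
After op 9 (replace(3, 'g')): offset=6, physical=[g,B,C,D,E,G,F,H,I], logical=[F,H,I,g,B,C,D,E,G]
After op 10 (swap(3, 8)): offset=6, physical=[G,B,C,D,E,g,F,H,I], logical=[F,H,I,G,B,C,D,E,g]

Answer: g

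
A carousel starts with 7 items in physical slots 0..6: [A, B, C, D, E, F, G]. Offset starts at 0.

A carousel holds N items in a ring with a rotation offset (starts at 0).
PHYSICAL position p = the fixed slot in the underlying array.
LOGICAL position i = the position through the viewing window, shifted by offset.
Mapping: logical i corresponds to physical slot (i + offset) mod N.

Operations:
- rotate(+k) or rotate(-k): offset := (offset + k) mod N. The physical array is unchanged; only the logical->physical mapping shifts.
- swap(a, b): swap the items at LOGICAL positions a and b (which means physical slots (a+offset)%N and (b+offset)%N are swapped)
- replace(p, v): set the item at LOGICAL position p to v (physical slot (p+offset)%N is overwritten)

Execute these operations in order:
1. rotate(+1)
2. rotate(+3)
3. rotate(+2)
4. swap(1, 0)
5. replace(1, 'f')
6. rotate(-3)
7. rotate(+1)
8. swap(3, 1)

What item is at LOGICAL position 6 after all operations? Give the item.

Answer: D

Derivation:
After op 1 (rotate(+1)): offset=1, physical=[A,B,C,D,E,F,G], logical=[B,C,D,E,F,G,A]
After op 2 (rotate(+3)): offset=4, physical=[A,B,C,D,E,F,G], logical=[E,F,G,A,B,C,D]
After op 3 (rotate(+2)): offset=6, physical=[A,B,C,D,E,F,G], logical=[G,A,B,C,D,E,F]
After op 4 (swap(1, 0)): offset=6, physical=[G,B,C,D,E,F,A], logical=[A,G,B,C,D,E,F]
After op 5 (replace(1, 'f')): offset=6, physical=[f,B,C,D,E,F,A], logical=[A,f,B,C,D,E,F]
After op 6 (rotate(-3)): offset=3, physical=[f,B,C,D,E,F,A], logical=[D,E,F,A,f,B,C]
After op 7 (rotate(+1)): offset=4, physical=[f,B,C,D,E,F,A], logical=[E,F,A,f,B,C,D]
After op 8 (swap(3, 1)): offset=4, physical=[F,B,C,D,E,f,A], logical=[E,f,A,F,B,C,D]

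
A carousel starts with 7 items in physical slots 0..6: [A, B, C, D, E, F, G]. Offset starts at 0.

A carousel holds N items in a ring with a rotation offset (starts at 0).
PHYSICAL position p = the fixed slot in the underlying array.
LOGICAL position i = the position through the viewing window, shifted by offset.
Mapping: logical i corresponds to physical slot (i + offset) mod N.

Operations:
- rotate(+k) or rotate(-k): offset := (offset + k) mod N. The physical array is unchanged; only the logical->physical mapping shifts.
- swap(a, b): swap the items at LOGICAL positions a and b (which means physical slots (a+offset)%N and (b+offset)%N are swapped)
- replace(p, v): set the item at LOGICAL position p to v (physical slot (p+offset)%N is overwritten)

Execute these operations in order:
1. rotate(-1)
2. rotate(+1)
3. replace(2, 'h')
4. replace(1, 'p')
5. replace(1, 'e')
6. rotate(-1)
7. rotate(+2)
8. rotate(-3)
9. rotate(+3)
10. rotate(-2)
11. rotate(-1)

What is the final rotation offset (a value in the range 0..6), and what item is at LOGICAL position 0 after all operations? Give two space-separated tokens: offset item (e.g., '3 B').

After op 1 (rotate(-1)): offset=6, physical=[A,B,C,D,E,F,G], logical=[G,A,B,C,D,E,F]
After op 2 (rotate(+1)): offset=0, physical=[A,B,C,D,E,F,G], logical=[A,B,C,D,E,F,G]
After op 3 (replace(2, 'h')): offset=0, physical=[A,B,h,D,E,F,G], logical=[A,B,h,D,E,F,G]
After op 4 (replace(1, 'p')): offset=0, physical=[A,p,h,D,E,F,G], logical=[A,p,h,D,E,F,G]
After op 5 (replace(1, 'e')): offset=0, physical=[A,e,h,D,E,F,G], logical=[A,e,h,D,E,F,G]
After op 6 (rotate(-1)): offset=6, physical=[A,e,h,D,E,F,G], logical=[G,A,e,h,D,E,F]
After op 7 (rotate(+2)): offset=1, physical=[A,e,h,D,E,F,G], logical=[e,h,D,E,F,G,A]
After op 8 (rotate(-3)): offset=5, physical=[A,e,h,D,E,F,G], logical=[F,G,A,e,h,D,E]
After op 9 (rotate(+3)): offset=1, physical=[A,e,h,D,E,F,G], logical=[e,h,D,E,F,G,A]
After op 10 (rotate(-2)): offset=6, physical=[A,e,h,D,E,F,G], logical=[G,A,e,h,D,E,F]
After op 11 (rotate(-1)): offset=5, physical=[A,e,h,D,E,F,G], logical=[F,G,A,e,h,D,E]

Answer: 5 F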